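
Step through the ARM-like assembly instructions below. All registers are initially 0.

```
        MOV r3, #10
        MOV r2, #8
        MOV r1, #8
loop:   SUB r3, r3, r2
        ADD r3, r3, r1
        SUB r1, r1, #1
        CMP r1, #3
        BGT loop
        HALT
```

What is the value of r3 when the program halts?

MOV r3, #10 → r3=10
MOV r2, #8 → r2=8
MOV r1, #8 → r1=8
SUB r3, r3, r2 → r3=10-8=2
ADD r3, r3, r1 → r3=2+8=10
SUB r1, r1, #1 → r1=8-1=7
CMP r1, #3  (cmp 7,3)
BGT loop: taken
SUB r3, r3, r2 → r3=10-8=2
ADD r3, r3, r1 → r3=2+7=9
SUB r1, r1, #1 → r1=7-1=6
CMP r1, #3  (cmp 6,3)
BGT loop: taken
SUB r3, r3, r2 → r3=9-8=1
ADD r3, r3, r1 → r3=1+6=7
SUB r1, r1, #1 → r1=6-1=5
CMP r1, #3  (cmp 5,3)
BGT loop: taken
SUB r3, r3, r2 → r3=7-8=-1
ADD r3, r3, r1 → r3=(-1)+5=4
SUB r1, r1, #1 → r1=5-1=4
CMP r1, #3  (cmp 4,3)
BGT loop: taken
SUB r3, r3, r2 → r3=4-8=-4
ADD r3, r3, r1 → r3=(-4)+4=0
SUB r1, r1, #1 → r1=4-1=3
CMP r1, #3  (cmp 3,3)
BGT loop: not taken
halt.

0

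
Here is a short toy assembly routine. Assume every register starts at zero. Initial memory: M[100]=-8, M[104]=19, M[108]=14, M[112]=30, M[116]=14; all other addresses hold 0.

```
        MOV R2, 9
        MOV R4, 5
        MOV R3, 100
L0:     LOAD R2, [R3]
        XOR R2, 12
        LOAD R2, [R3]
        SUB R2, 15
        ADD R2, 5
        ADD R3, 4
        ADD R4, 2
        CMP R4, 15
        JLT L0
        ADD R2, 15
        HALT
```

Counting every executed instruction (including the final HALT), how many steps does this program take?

50

after MOV R2, 9: R2=9
after MOV R4, 5: R4=5
after MOV R3, 100: R3=100
after LOAD R2, [R3]: R2=M[100]=-8
after XOR R2, 12: R2=(-8)^12=-12
after LOAD R2, [R3]: R2=M[100]=-8
after SUB R2, 15: R2=(-8)-15=-23
after ADD R2, 5: R2=(-23)+5=-18
after ADD R3, 4: R3=100+4=104
after ADD R4, 2: R4=5+2=7
CMP R4, 15  (cmp 7,15)
JLT L0: taken
after LOAD R2, [R3]: R2=M[104]=19
after XOR R2, 12: R2=19^12=31
after LOAD R2, [R3]: R2=M[104]=19
after SUB R2, 15: R2=19-15=4
after ADD R2, 5: R2=4+5=9
after ADD R3, 4: R3=104+4=108
after ADD R4, 2: R4=7+2=9
CMP R4, 15  (cmp 9,15)
JLT L0: taken
after LOAD R2, [R3]: R2=M[108]=14
after XOR R2, 12: R2=14^12=2
after LOAD R2, [R3]: R2=M[108]=14
after SUB R2, 15: R2=14-15=-1
after ADD R2, 5: R2=(-1)+5=4
after ADD R3, 4: R3=108+4=112
after ADD R4, 2: R4=9+2=11
CMP R4, 15  (cmp 11,15)
JLT L0: taken
after LOAD R2, [R3]: R2=M[112]=30
after XOR R2, 12: R2=30^12=18
after LOAD R2, [R3]: R2=M[112]=30
after SUB R2, 15: R2=30-15=15
after ADD R2, 5: R2=15+5=20
after ADD R3, 4: R3=112+4=116
after ADD R4, 2: R4=11+2=13
CMP R4, 15  (cmp 13,15)
JLT L0: taken
after LOAD R2, [R3]: R2=M[116]=14
after XOR R2, 12: R2=14^12=2
after LOAD R2, [R3]: R2=M[116]=14
after SUB R2, 15: R2=14-15=-1
after ADD R2, 5: R2=(-1)+5=4
after ADD R3, 4: R3=116+4=120
after ADD R4, 2: R4=13+2=15
CMP R4, 15  (cmp 15,15)
JLT L0: not taken
after ADD R2, 15: R2=4+15=19
halt.
Total executed instructions: 50.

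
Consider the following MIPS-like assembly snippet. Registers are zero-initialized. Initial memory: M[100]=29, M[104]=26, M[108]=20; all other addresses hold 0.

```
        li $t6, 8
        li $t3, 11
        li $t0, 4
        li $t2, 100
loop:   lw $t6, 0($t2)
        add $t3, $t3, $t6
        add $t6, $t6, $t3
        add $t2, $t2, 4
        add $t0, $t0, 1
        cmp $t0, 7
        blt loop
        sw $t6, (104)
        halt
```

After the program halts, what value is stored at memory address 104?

106

after li $t6, 8: $t6=8
after li $t3, 11: $t3=11
after li $t0, 4: $t0=4
after li $t2, 100: $t2=100
after lw $t6, 0($t2): $t6=M[100]=29
after add $t3, $t3, $t6: $t3=11+29=40
after add $t6, $t6, $t3: $t6=29+40=69
after add $t2, $t2, 4: $t2=100+4=104
after add $t0, $t0, 1: $t0=4+1=5
cmp $t0, 7  (cmp 5,7)
blt loop: taken
after lw $t6, 0($t2): $t6=M[104]=26
after add $t3, $t3, $t6: $t3=40+26=66
after add $t6, $t6, $t3: $t6=26+66=92
after add $t2, $t2, 4: $t2=104+4=108
after add $t0, $t0, 1: $t0=5+1=6
cmp $t0, 7  (cmp 6,7)
blt loop: taken
after lw $t6, 0($t2): $t6=M[108]=20
after add $t3, $t3, $t6: $t3=66+20=86
after add $t6, $t6, $t3: $t6=20+86=106
after add $t2, $t2, 4: $t2=108+4=112
after add $t0, $t0, 1: $t0=6+1=7
cmp $t0, 7  (cmp 7,7)
blt loop: not taken
sw $t6, (104) → M[104]=106
halt.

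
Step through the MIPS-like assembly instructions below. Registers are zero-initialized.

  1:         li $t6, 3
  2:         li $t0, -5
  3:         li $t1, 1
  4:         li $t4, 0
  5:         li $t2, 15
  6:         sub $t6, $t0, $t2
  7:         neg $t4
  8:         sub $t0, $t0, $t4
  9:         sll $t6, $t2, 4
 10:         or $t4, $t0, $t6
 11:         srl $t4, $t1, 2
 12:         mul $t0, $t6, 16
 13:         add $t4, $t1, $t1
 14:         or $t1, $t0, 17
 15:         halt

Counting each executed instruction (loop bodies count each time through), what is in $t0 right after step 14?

after li $t6, 3: $t6=3
after li $t0, -5: $t0=-5
after li $t1, 1: $t1=1
after li $t4, 0: $t4=0
after li $t2, 15: $t2=15
after sub $t6, $t0, $t2: $t6=(-5)-15=-20
after neg $t4: $t4=-(0)=0
after sub $t0, $t0, $t4: $t0=(-5)-0=-5
after sll $t6, $t2, 4: $t6=15<<4=240
after or $t4, $t0, $t6: $t4=(-5)|240=-5
after srl $t4, $t1, 2: $t4=1>>2=0
after mul $t0, $t6, 16: $t0=240*16=3840
after add $t4, $t1, $t1: $t4=1+1=2
after or $t1, $t0, 17: $t1=3840|17=3857
After step 14: $t0 = 3840.

3840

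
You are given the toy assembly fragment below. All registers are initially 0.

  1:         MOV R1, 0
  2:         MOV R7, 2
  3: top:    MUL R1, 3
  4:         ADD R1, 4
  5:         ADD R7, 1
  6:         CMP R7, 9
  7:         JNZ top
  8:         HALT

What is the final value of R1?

4372

MOV R1, 0 → R1=0
MOV R7, 2 → R7=2
MUL R1, 3 → R1=0*3=0
ADD R1, 4 → R1=0+4=4
ADD R7, 1 → R7=2+1=3
CMP R7, 9  (cmp 3,9)
JNZ top: taken
MUL R1, 3 → R1=4*3=12
ADD R1, 4 → R1=12+4=16
ADD R7, 1 → R7=3+1=4
CMP R7, 9  (cmp 4,9)
JNZ top: taken
MUL R1, 3 → R1=16*3=48
ADD R1, 4 → R1=48+4=52
ADD R7, 1 → R7=4+1=5
CMP R7, 9  (cmp 5,9)
JNZ top: taken
MUL R1, 3 → R1=52*3=156
ADD R1, 4 → R1=156+4=160
ADD R7, 1 → R7=5+1=6
CMP R7, 9  (cmp 6,9)
JNZ top: taken
MUL R1, 3 → R1=160*3=480
ADD R1, 4 → R1=480+4=484
ADD R7, 1 → R7=6+1=7
CMP R7, 9  (cmp 7,9)
JNZ top: taken
MUL R1, 3 → R1=484*3=1452
ADD R1, 4 → R1=1452+4=1456
ADD R7, 1 → R7=7+1=8
CMP R7, 9  (cmp 8,9)
JNZ top: taken
MUL R1, 3 → R1=1456*3=4368
ADD R1, 4 → R1=4368+4=4372
ADD R7, 1 → R7=8+1=9
CMP R7, 9  (cmp 9,9)
JNZ top: not taken
halt.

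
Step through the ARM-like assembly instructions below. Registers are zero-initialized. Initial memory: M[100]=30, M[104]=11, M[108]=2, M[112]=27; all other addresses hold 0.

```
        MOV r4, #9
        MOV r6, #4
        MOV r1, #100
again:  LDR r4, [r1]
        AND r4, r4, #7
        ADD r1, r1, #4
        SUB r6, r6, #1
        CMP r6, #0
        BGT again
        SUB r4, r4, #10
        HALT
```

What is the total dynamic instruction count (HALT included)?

r4=9
r6=4
r1=100
r4=M[100]=30
r4=30&7=6
r1=100+4=104
r6=4-1=3
CMP r6, #0  (cmp 3,0)
BGT again: taken
r4=M[104]=11
r4=11&7=3
r1=104+4=108
r6=3-1=2
CMP r6, #0  (cmp 2,0)
BGT again: taken
r4=M[108]=2
r4=2&7=2
r1=108+4=112
r6=2-1=1
CMP r6, #0  (cmp 1,0)
BGT again: taken
r4=M[112]=27
r4=27&7=3
r1=112+4=116
r6=1-1=0
CMP r6, #0  (cmp 0,0)
BGT again: not taken
r4=3-10=-7
halt.
Total executed instructions: 29.

29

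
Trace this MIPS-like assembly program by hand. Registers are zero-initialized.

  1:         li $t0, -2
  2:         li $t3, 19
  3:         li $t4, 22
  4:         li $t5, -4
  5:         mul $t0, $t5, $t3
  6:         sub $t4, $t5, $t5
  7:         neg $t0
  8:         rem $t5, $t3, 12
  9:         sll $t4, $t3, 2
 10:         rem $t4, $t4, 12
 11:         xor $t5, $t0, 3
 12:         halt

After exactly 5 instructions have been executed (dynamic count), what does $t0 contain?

after li $t0, -2: $t0=-2
after li $t3, 19: $t3=19
after li $t4, 22: $t4=22
after li $t5, -4: $t5=-4
after mul $t0, $t5, $t3: $t0=(-4)*19=-76
After step 5: $t0 = -76.

-76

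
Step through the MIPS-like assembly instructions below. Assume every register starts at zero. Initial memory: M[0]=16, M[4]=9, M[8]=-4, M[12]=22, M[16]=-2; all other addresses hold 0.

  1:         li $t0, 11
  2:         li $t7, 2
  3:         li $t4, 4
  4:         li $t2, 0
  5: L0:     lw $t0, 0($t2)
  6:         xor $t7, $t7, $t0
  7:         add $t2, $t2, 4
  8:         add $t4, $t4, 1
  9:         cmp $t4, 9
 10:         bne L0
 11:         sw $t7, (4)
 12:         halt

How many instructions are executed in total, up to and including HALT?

li $t0, 11 → $t0=11
li $t7, 2 → $t7=2
li $t4, 4 → $t4=4
li $t2, 0 → $t2=0
lw $t0, 0($t2) → $t0=M[0]=16
xor $t7, $t7, $t0 → $t7=2^16=18
add $t2, $t2, 4 → $t2=0+4=4
add $t4, $t4, 1 → $t4=4+1=5
cmp $t4, 9  (cmp 5,9)
bne L0: taken
lw $t0, 0($t2) → $t0=M[4]=9
xor $t7, $t7, $t0 → $t7=18^9=27
add $t2, $t2, 4 → $t2=4+4=8
add $t4, $t4, 1 → $t4=5+1=6
cmp $t4, 9  (cmp 6,9)
bne L0: taken
lw $t0, 0($t2) → $t0=M[8]=-4
xor $t7, $t7, $t0 → $t7=27^(-4)=-25
add $t2, $t2, 4 → $t2=8+4=12
add $t4, $t4, 1 → $t4=6+1=7
cmp $t4, 9  (cmp 7,9)
bne L0: taken
lw $t0, 0($t2) → $t0=M[12]=22
xor $t7, $t7, $t0 → $t7=(-25)^22=-15
add $t2, $t2, 4 → $t2=12+4=16
add $t4, $t4, 1 → $t4=7+1=8
cmp $t4, 9  (cmp 8,9)
bne L0: taken
lw $t0, 0($t2) → $t0=M[16]=-2
xor $t7, $t7, $t0 → $t7=(-15)^(-2)=15
add $t2, $t2, 4 → $t2=16+4=20
add $t4, $t4, 1 → $t4=8+1=9
cmp $t4, 9  (cmp 9,9)
bne L0: not taken
sw $t7, (4) → M[4]=15
halt.
Total executed instructions: 36.

36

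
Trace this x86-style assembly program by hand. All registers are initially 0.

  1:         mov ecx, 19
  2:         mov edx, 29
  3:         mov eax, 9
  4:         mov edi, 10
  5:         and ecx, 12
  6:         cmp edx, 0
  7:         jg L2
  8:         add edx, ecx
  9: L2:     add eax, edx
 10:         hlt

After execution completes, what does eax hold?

38

mov ecx, 19 → ecx=19
mov edx, 29 → edx=29
mov eax, 9 → eax=9
mov edi, 10 → edi=10
and ecx, 12 → ecx=19&12=0
cmp edx, 0  (cmp 29,0)
jg L2: taken
add eax, edx → eax=9+29=38
halt.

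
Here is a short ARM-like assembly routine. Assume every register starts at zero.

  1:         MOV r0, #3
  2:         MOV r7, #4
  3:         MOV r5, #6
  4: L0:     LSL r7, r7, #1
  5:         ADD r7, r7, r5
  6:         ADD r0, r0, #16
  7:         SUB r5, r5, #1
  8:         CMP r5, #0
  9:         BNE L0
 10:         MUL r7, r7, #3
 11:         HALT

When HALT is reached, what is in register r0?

99

after MOV r0, #3: r0=3
after MOV r7, #4: r7=4
after MOV r5, #6: r5=6
after LSL r7, r7, #1: r7=4<<1=8
after ADD r7, r7, r5: r7=8+6=14
after ADD r0, r0, #16: r0=3+16=19
after SUB r5, r5, #1: r5=6-1=5
CMP r5, #0  (cmp 5,0)
BNE L0: taken
after LSL r7, r7, #1: r7=14<<1=28
after ADD r7, r7, r5: r7=28+5=33
after ADD r0, r0, #16: r0=19+16=35
after SUB r5, r5, #1: r5=5-1=4
CMP r5, #0  (cmp 4,0)
BNE L0: taken
after LSL r7, r7, #1: r7=33<<1=66
after ADD r7, r7, r5: r7=66+4=70
after ADD r0, r0, #16: r0=35+16=51
after SUB r5, r5, #1: r5=4-1=3
CMP r5, #0  (cmp 3,0)
BNE L0: taken
after LSL r7, r7, #1: r7=70<<1=140
after ADD r7, r7, r5: r7=140+3=143
after ADD r0, r0, #16: r0=51+16=67
after SUB r5, r5, #1: r5=3-1=2
CMP r5, #0  (cmp 2,0)
BNE L0: taken
after LSL r7, r7, #1: r7=143<<1=286
after ADD r7, r7, r5: r7=286+2=288
after ADD r0, r0, #16: r0=67+16=83
after SUB r5, r5, #1: r5=2-1=1
CMP r5, #0  (cmp 1,0)
BNE L0: taken
after LSL r7, r7, #1: r7=288<<1=576
after ADD r7, r7, r5: r7=576+1=577
after ADD r0, r0, #16: r0=83+16=99
after SUB r5, r5, #1: r5=1-1=0
CMP r5, #0  (cmp 0,0)
BNE L0: not taken
after MUL r7, r7, #3: r7=577*3=1731
halt.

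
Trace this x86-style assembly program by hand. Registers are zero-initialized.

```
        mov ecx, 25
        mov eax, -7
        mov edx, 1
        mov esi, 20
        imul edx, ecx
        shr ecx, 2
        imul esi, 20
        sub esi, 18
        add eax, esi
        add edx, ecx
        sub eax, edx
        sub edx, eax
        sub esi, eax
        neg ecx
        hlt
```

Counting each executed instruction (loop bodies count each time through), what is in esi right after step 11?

mov ecx, 25 → ecx=25
mov eax, -7 → eax=-7
mov edx, 1 → edx=1
mov esi, 20 → esi=20
imul edx, ecx → edx=1*25=25
shr ecx, 2 → ecx=25>>2=6
imul esi, 20 → esi=20*20=400
sub esi, 18 → esi=400-18=382
add eax, esi → eax=(-7)+382=375
add edx, ecx → edx=25+6=31
sub eax, edx → eax=375-31=344
After step 11: esi = 382.

382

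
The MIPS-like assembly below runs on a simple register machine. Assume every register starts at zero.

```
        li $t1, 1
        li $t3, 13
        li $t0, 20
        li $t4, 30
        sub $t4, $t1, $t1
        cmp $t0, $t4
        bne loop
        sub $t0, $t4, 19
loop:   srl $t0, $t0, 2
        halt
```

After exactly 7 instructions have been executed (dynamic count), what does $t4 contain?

after li $t1, 1: $t1=1
after li $t3, 13: $t3=13
after li $t0, 20: $t0=20
after li $t4, 30: $t4=30
after sub $t4, $t1, $t1: $t4=1-1=0
cmp $t0, $t4  (cmp 20,0)
bne loop: taken
After step 7: $t4 = 0.

0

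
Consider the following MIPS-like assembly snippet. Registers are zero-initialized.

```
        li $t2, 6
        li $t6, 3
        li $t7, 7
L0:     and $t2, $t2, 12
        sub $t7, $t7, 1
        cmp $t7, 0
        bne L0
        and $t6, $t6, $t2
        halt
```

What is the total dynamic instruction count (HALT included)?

33

li $t2, 6 → $t2=6
li $t6, 3 → $t6=3
li $t7, 7 → $t7=7
and $t2, $t2, 12 → $t2=6&12=4
sub $t7, $t7, 1 → $t7=7-1=6
cmp $t7, 0  (cmp 6,0)
bne L0: taken
and $t2, $t2, 12 → $t2=4&12=4
sub $t7, $t7, 1 → $t7=6-1=5
cmp $t7, 0  (cmp 5,0)
bne L0: taken
and $t2, $t2, 12 → $t2=4&12=4
sub $t7, $t7, 1 → $t7=5-1=4
cmp $t7, 0  (cmp 4,0)
bne L0: taken
and $t2, $t2, 12 → $t2=4&12=4
sub $t7, $t7, 1 → $t7=4-1=3
cmp $t7, 0  (cmp 3,0)
bne L0: taken
and $t2, $t2, 12 → $t2=4&12=4
sub $t7, $t7, 1 → $t7=3-1=2
cmp $t7, 0  (cmp 2,0)
bne L0: taken
and $t2, $t2, 12 → $t2=4&12=4
sub $t7, $t7, 1 → $t7=2-1=1
cmp $t7, 0  (cmp 1,0)
bne L0: taken
and $t2, $t2, 12 → $t2=4&12=4
sub $t7, $t7, 1 → $t7=1-1=0
cmp $t7, 0  (cmp 0,0)
bne L0: not taken
and $t6, $t6, $t2 → $t6=3&4=0
halt.
Total executed instructions: 33.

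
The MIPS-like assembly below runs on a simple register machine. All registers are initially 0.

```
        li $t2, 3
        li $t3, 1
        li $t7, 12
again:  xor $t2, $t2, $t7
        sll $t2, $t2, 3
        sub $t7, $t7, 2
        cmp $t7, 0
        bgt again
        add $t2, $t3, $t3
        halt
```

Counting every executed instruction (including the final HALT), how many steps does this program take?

35

$t2=3
$t3=1
$t7=12
$t2=3^12=15
$t2=15<<3=120
$t7=12-2=10
cmp $t7, 0  (cmp 10,0)
bgt again: taken
$t2=120^10=114
$t2=114<<3=912
$t7=10-2=8
cmp $t7, 0  (cmp 8,0)
bgt again: taken
$t2=912^8=920
$t2=920<<3=7360
$t7=8-2=6
cmp $t7, 0  (cmp 6,0)
bgt again: taken
$t2=7360^6=7366
$t2=7366<<3=58928
$t7=6-2=4
cmp $t7, 0  (cmp 4,0)
bgt again: taken
$t2=58928^4=58932
$t2=58932<<3=471456
$t7=4-2=2
cmp $t7, 0  (cmp 2,0)
bgt again: taken
$t2=471456^2=471458
$t2=471458<<3=3771664
$t7=2-2=0
cmp $t7, 0  (cmp 0,0)
bgt again: not taken
$t2=1+1=2
halt.
Total executed instructions: 35.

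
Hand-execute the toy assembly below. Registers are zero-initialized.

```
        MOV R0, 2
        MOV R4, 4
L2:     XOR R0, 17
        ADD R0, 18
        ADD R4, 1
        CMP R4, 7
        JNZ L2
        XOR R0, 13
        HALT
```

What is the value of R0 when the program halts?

100

R0=2
R4=4
R0=2^17=19
R0=19+18=37
R4=4+1=5
CMP R4, 7  (cmp 5,7)
JNZ L2: taken
R0=37^17=52
R0=52+18=70
R4=5+1=6
CMP R4, 7  (cmp 6,7)
JNZ L2: taken
R0=70^17=87
R0=87+18=105
R4=6+1=7
CMP R4, 7  (cmp 7,7)
JNZ L2: not taken
R0=105^13=100
halt.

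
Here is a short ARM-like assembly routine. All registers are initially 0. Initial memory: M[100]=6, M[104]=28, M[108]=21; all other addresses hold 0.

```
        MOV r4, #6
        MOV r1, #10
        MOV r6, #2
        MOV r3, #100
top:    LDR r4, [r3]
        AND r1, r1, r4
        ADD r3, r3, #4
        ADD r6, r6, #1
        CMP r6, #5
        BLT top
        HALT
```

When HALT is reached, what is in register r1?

MOV r4, #6 → r4=6
MOV r1, #10 → r1=10
MOV r6, #2 → r6=2
MOV r3, #100 → r3=100
LDR r4, [r3] → r4=M[100]=6
AND r1, r1, r4 → r1=10&6=2
ADD r3, r3, #4 → r3=100+4=104
ADD r6, r6, #1 → r6=2+1=3
CMP r6, #5  (cmp 3,5)
BLT top: taken
LDR r4, [r3] → r4=M[104]=28
AND r1, r1, r4 → r1=2&28=0
ADD r3, r3, #4 → r3=104+4=108
ADD r6, r6, #1 → r6=3+1=4
CMP r6, #5  (cmp 4,5)
BLT top: taken
LDR r4, [r3] → r4=M[108]=21
AND r1, r1, r4 → r1=0&21=0
ADD r3, r3, #4 → r3=108+4=112
ADD r6, r6, #1 → r6=4+1=5
CMP r6, #5  (cmp 5,5)
BLT top: not taken
halt.

0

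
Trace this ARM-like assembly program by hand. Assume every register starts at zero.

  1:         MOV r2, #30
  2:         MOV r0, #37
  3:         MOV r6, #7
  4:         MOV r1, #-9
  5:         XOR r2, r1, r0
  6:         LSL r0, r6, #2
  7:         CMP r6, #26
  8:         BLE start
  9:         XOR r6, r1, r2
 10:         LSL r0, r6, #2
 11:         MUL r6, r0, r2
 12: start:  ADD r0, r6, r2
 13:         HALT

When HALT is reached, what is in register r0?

-39

r2=30
r0=37
r6=7
r1=-9
r2=(-9)^37=-46
r0=7<<2=28
CMP r6, #26  (cmp 7,26)
BLE start: taken
r0=7+(-46)=-39
halt.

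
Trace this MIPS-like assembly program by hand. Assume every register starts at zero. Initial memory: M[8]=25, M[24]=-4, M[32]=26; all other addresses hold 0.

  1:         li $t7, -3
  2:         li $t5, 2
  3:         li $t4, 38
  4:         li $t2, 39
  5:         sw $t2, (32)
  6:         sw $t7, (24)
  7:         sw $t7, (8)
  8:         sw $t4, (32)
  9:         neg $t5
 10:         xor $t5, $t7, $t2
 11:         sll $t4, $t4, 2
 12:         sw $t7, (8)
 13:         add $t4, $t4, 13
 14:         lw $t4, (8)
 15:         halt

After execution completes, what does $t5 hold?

after li $t7, -3: $t7=-3
after li $t5, 2: $t5=2
after li $t4, 38: $t4=38
after li $t2, 39: $t2=39
sw $t2, (32) → M[32]=39
sw $t7, (24) → M[24]=-3
sw $t7, (8) → M[8]=-3
sw $t4, (32) → M[32]=38
after neg $t5: $t5=-(2)=-2
after xor $t5, $t7, $t2: $t5=(-3)^39=-38
after sll $t4, $t4, 2: $t4=38<<2=152
sw $t7, (8) → M[8]=-3
after add $t4, $t4, 13: $t4=152+13=165
after lw $t4, (8): $t4=M[8]=-3
halt.

-38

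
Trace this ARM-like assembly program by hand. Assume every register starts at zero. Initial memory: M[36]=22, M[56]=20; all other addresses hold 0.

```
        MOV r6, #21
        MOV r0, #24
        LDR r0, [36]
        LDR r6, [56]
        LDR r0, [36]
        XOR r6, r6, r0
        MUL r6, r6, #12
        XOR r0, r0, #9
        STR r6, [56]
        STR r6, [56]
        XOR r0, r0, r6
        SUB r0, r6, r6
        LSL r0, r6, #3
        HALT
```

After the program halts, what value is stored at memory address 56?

MOV r6, #21 → r6=21
MOV r0, #24 → r0=24
LDR r0, [36] → r0=M[36]=22
LDR r6, [56] → r6=M[56]=20
LDR r0, [36] → r0=M[36]=22
XOR r6, r6, r0 → r6=20^22=2
MUL r6, r6, #12 → r6=2*12=24
XOR r0, r0, #9 → r0=22^9=31
STR r6, [56] → M[56]=24
STR r6, [56] → M[56]=24
XOR r0, r0, r6 → r0=31^24=7
SUB r0, r6, r6 → r0=24-24=0
LSL r0, r6, #3 → r0=24<<3=192
halt.

24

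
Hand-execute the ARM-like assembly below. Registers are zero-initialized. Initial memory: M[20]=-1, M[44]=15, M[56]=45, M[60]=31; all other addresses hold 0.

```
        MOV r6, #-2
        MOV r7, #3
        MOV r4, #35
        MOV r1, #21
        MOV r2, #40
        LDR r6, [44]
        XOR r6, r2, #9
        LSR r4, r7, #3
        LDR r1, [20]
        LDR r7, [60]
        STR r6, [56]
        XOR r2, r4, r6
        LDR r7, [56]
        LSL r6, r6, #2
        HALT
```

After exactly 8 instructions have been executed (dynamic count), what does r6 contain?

r6=-2
r7=3
r4=35
r1=21
r2=40
r6=M[44]=15
r6=40^9=33
r4=3>>3=0
After step 8: r6 = 33.

33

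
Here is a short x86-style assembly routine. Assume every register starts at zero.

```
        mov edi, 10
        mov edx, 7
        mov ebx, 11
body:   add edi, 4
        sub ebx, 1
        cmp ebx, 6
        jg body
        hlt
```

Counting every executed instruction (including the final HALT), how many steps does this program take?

mov edi, 10 → edi=10
mov edx, 7 → edx=7
mov ebx, 11 → ebx=11
add edi, 4 → edi=10+4=14
sub ebx, 1 → ebx=11-1=10
cmp ebx, 6  (cmp 10,6)
jg body: taken
add edi, 4 → edi=14+4=18
sub ebx, 1 → ebx=10-1=9
cmp ebx, 6  (cmp 9,6)
jg body: taken
add edi, 4 → edi=18+4=22
sub ebx, 1 → ebx=9-1=8
cmp ebx, 6  (cmp 8,6)
jg body: taken
add edi, 4 → edi=22+4=26
sub ebx, 1 → ebx=8-1=7
cmp ebx, 6  (cmp 7,6)
jg body: taken
add edi, 4 → edi=26+4=30
sub ebx, 1 → ebx=7-1=6
cmp ebx, 6  (cmp 6,6)
jg body: not taken
halt.
Total executed instructions: 24.

24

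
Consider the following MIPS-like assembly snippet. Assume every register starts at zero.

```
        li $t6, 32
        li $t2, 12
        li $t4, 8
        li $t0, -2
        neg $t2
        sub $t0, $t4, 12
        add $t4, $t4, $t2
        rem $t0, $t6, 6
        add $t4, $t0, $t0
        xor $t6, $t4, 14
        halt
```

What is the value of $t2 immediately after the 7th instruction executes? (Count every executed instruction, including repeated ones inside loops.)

-12

$t6=32
$t2=12
$t4=8
$t0=-2
$t2=-(12)=-12
$t0=8-12=-4
$t4=8+(-12)=-4
After step 7: $t2 = -12.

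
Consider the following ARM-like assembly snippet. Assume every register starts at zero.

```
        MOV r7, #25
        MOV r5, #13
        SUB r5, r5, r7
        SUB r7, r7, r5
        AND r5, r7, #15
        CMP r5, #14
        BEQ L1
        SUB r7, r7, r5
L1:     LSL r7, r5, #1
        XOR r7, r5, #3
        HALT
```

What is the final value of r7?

r7=25
r5=13
r5=13-25=-12
r7=25-(-12)=37
r5=37&15=5
CMP r5, #14  (cmp 5,14)
BEQ L1: not taken
r7=37-5=32
r7=5<<1=10
r7=5^3=6
halt.

6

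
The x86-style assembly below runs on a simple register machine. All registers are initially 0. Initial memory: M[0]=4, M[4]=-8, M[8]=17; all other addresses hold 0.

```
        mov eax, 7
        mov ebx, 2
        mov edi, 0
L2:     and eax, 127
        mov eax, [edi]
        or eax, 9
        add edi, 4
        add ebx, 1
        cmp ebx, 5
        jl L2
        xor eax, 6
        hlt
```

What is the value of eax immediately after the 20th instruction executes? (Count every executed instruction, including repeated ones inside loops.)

after mov eax, 7: eax=7
after mov ebx, 2: ebx=2
after mov edi, 0: edi=0
after and eax, 127: eax=7&127=7
after mov eax, [edi]: eax=M[0]=4
after or eax, 9: eax=4|9=13
after add edi, 4: edi=0+4=4
after add ebx, 1: ebx=2+1=3
cmp ebx, 5  (cmp 3,5)
jl L2: taken
after and eax, 127: eax=13&127=13
after mov eax, [edi]: eax=M[4]=-8
after or eax, 9: eax=(-8)|9=-7
after add edi, 4: edi=4+4=8
after add ebx, 1: ebx=3+1=4
cmp ebx, 5  (cmp 4,5)
jl L2: taken
after and eax, 127: eax=(-7)&127=121
after mov eax, [edi]: eax=M[8]=17
after or eax, 9: eax=17|9=25
After step 20: eax = 25.

25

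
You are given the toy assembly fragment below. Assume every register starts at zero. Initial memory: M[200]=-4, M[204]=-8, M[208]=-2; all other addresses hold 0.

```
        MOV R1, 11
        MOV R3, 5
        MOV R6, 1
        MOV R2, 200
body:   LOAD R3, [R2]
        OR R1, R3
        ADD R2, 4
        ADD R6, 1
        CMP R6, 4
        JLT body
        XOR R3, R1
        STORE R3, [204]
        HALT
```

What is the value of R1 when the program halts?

-1

after MOV R1, 11: R1=11
after MOV R3, 5: R3=5
after MOV R6, 1: R6=1
after MOV R2, 200: R2=200
after LOAD R3, [R2]: R3=M[200]=-4
after OR R1, R3: R1=11|(-4)=-1
after ADD R2, 4: R2=200+4=204
after ADD R6, 1: R6=1+1=2
CMP R6, 4  (cmp 2,4)
JLT body: taken
after LOAD R3, [R2]: R3=M[204]=-8
after OR R1, R3: R1=(-1)|(-8)=-1
after ADD R2, 4: R2=204+4=208
after ADD R6, 1: R6=2+1=3
CMP R6, 4  (cmp 3,4)
JLT body: taken
after LOAD R3, [R2]: R3=M[208]=-2
after OR R1, R3: R1=(-1)|(-2)=-1
after ADD R2, 4: R2=208+4=212
after ADD R6, 1: R6=3+1=4
CMP R6, 4  (cmp 4,4)
JLT body: not taken
after XOR R3, R1: R3=(-2)^(-1)=1
STORE R3, [204] → M[204]=1
halt.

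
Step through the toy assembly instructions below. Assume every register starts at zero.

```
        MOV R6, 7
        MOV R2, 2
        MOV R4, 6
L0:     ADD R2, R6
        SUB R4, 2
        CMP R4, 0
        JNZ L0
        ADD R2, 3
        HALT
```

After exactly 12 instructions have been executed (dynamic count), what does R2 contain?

23

after MOV R6, 7: R6=7
after MOV R2, 2: R2=2
after MOV R4, 6: R4=6
after ADD R2, R6: R2=2+7=9
after SUB R4, 2: R4=6-2=4
CMP R4, 0  (cmp 4,0)
JNZ L0: taken
after ADD R2, R6: R2=9+7=16
after SUB R4, 2: R4=4-2=2
CMP R4, 0  (cmp 2,0)
JNZ L0: taken
after ADD R2, R6: R2=16+7=23
After step 12: R2 = 23.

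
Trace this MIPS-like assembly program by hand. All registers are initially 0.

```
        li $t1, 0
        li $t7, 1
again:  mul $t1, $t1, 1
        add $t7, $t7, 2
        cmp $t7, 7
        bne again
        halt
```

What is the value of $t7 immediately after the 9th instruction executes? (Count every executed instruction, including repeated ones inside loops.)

5

li $t1, 0 → $t1=0
li $t7, 1 → $t7=1
mul $t1, $t1, 1 → $t1=0*1=0
add $t7, $t7, 2 → $t7=1+2=3
cmp $t7, 7  (cmp 3,7)
bne again: taken
mul $t1, $t1, 1 → $t1=0*1=0
add $t7, $t7, 2 → $t7=3+2=5
cmp $t7, 7  (cmp 5,7)
After step 9: $t7 = 5.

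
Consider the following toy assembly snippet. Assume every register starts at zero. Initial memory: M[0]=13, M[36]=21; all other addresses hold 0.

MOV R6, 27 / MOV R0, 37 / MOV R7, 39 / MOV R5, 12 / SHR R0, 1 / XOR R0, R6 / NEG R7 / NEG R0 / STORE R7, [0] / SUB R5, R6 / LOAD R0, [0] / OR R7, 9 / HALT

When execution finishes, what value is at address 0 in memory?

MOV R6, 27 → R6=27
MOV R0, 37 → R0=37
MOV R7, 39 → R7=39
MOV R5, 12 → R5=12
SHR R0, 1 → R0=37>>1=18
XOR R0, R6 → R0=18^27=9
NEG R7 → R7=-(39)=-39
NEG R0 → R0=-(9)=-9
STORE R7, [0] → M[0]=-39
SUB R5, R6 → R5=12-27=-15
LOAD R0, [0] → R0=M[0]=-39
OR R7, 9 → R7=(-39)|9=-39
halt.

-39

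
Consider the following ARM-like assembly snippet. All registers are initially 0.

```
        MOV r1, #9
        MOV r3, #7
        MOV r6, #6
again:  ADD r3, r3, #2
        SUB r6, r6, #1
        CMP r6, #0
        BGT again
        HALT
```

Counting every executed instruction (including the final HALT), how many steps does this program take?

28

MOV r1, #9 → r1=9
MOV r3, #7 → r3=7
MOV r6, #6 → r6=6
ADD r3, r3, #2 → r3=7+2=9
SUB r6, r6, #1 → r6=6-1=5
CMP r6, #0  (cmp 5,0)
BGT again: taken
ADD r3, r3, #2 → r3=9+2=11
SUB r6, r6, #1 → r6=5-1=4
CMP r6, #0  (cmp 4,0)
BGT again: taken
ADD r3, r3, #2 → r3=11+2=13
SUB r6, r6, #1 → r6=4-1=3
CMP r6, #0  (cmp 3,0)
BGT again: taken
ADD r3, r3, #2 → r3=13+2=15
SUB r6, r6, #1 → r6=3-1=2
CMP r6, #0  (cmp 2,0)
BGT again: taken
ADD r3, r3, #2 → r3=15+2=17
SUB r6, r6, #1 → r6=2-1=1
CMP r6, #0  (cmp 1,0)
BGT again: taken
ADD r3, r3, #2 → r3=17+2=19
SUB r6, r6, #1 → r6=1-1=0
CMP r6, #0  (cmp 0,0)
BGT again: not taken
halt.
Total executed instructions: 28.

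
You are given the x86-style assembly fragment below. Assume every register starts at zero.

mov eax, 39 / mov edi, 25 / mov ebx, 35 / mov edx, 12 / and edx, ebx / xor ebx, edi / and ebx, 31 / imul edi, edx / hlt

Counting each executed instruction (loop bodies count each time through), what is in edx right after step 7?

0

after mov eax, 39: eax=39
after mov edi, 25: edi=25
after mov ebx, 35: ebx=35
after mov edx, 12: edx=12
after and edx, ebx: edx=12&35=0
after xor ebx, edi: ebx=35^25=58
after and ebx, 31: ebx=58&31=26
After step 7: edx = 0.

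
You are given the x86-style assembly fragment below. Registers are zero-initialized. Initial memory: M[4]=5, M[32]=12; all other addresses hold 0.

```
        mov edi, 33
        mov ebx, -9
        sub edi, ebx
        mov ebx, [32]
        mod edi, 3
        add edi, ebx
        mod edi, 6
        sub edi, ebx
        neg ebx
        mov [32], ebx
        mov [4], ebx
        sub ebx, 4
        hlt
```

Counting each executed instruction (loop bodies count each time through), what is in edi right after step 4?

42

after mov edi, 33: edi=33
after mov ebx, -9: ebx=-9
after sub edi, ebx: edi=33-(-9)=42
after mov ebx, [32]: ebx=M[32]=12
After step 4: edi = 42.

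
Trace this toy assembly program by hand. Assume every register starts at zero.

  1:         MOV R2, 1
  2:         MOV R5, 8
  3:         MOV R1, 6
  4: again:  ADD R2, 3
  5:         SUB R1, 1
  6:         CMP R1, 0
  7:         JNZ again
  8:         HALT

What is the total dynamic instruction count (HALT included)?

R2=1
R5=8
R1=6
R2=1+3=4
R1=6-1=5
CMP R1, 0  (cmp 5,0)
JNZ again: taken
R2=4+3=7
R1=5-1=4
CMP R1, 0  (cmp 4,0)
JNZ again: taken
R2=7+3=10
R1=4-1=3
CMP R1, 0  (cmp 3,0)
JNZ again: taken
R2=10+3=13
R1=3-1=2
CMP R1, 0  (cmp 2,0)
JNZ again: taken
R2=13+3=16
R1=2-1=1
CMP R1, 0  (cmp 1,0)
JNZ again: taken
R2=16+3=19
R1=1-1=0
CMP R1, 0  (cmp 0,0)
JNZ again: not taken
halt.
Total executed instructions: 28.

28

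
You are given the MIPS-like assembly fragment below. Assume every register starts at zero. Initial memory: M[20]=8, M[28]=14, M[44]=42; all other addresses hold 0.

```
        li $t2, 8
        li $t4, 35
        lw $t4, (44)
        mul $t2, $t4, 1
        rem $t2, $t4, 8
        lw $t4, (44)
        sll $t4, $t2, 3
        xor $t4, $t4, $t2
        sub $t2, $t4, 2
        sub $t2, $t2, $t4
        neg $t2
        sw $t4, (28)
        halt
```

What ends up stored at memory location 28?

18

$t2=8
$t4=35
$t4=M[44]=42
$t2=42*1=42
$t2=42%8=2
$t4=M[44]=42
$t4=2<<3=16
$t4=16^2=18
$t2=18-2=16
$t2=16-18=-2
$t2=-(-2)=2
sw $t4, (28) → M[28]=18
halt.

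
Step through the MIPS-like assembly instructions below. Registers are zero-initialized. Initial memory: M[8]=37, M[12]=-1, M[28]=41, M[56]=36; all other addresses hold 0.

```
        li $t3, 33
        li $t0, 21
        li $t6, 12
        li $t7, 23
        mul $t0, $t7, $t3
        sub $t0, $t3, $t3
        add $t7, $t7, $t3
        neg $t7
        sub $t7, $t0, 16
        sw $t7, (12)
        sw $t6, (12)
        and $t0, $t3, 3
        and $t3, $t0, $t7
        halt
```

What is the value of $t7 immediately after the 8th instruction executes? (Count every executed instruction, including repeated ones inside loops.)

-56

after li $t3, 33: $t3=33
after li $t0, 21: $t0=21
after li $t6, 12: $t6=12
after li $t7, 23: $t7=23
after mul $t0, $t7, $t3: $t0=23*33=759
after sub $t0, $t3, $t3: $t0=33-33=0
after add $t7, $t7, $t3: $t7=23+33=56
after neg $t7: $t7=-(56)=-56
After step 8: $t7 = -56.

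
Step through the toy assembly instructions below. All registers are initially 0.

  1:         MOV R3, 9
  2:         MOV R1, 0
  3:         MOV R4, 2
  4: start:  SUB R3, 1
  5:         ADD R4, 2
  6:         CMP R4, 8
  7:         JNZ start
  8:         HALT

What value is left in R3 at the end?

6

MOV R3, 9 → R3=9
MOV R1, 0 → R1=0
MOV R4, 2 → R4=2
SUB R3, 1 → R3=9-1=8
ADD R4, 2 → R4=2+2=4
CMP R4, 8  (cmp 4,8)
JNZ start: taken
SUB R3, 1 → R3=8-1=7
ADD R4, 2 → R4=4+2=6
CMP R4, 8  (cmp 6,8)
JNZ start: taken
SUB R3, 1 → R3=7-1=6
ADD R4, 2 → R4=6+2=8
CMP R4, 8  (cmp 8,8)
JNZ start: not taken
halt.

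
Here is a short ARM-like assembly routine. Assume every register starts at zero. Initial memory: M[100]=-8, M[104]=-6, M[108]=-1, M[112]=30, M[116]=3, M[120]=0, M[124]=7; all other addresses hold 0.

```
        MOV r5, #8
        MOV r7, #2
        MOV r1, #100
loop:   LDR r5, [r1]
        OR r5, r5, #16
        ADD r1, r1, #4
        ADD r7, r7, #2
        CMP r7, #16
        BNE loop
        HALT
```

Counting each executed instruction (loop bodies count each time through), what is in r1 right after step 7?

after MOV r5, #8: r5=8
after MOV r7, #2: r7=2
after MOV r1, #100: r1=100
after LDR r5, [r1]: r5=M[100]=-8
after OR r5, r5, #16: r5=(-8)|16=-8
after ADD r1, r1, #4: r1=100+4=104
after ADD r7, r7, #2: r7=2+2=4
After step 7: r1 = 104.

104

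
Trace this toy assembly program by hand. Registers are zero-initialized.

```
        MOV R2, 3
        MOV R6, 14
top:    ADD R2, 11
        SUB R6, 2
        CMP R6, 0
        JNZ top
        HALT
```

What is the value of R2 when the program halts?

MOV R2, 3 → R2=3
MOV R6, 14 → R6=14
ADD R2, 11 → R2=3+11=14
SUB R6, 2 → R6=14-2=12
CMP R6, 0  (cmp 12,0)
JNZ top: taken
ADD R2, 11 → R2=14+11=25
SUB R6, 2 → R6=12-2=10
CMP R6, 0  (cmp 10,0)
JNZ top: taken
ADD R2, 11 → R2=25+11=36
SUB R6, 2 → R6=10-2=8
CMP R6, 0  (cmp 8,0)
JNZ top: taken
ADD R2, 11 → R2=36+11=47
SUB R6, 2 → R6=8-2=6
CMP R6, 0  (cmp 6,0)
JNZ top: taken
ADD R2, 11 → R2=47+11=58
SUB R6, 2 → R6=6-2=4
CMP R6, 0  (cmp 4,0)
JNZ top: taken
ADD R2, 11 → R2=58+11=69
SUB R6, 2 → R6=4-2=2
CMP R6, 0  (cmp 2,0)
JNZ top: taken
ADD R2, 11 → R2=69+11=80
SUB R6, 2 → R6=2-2=0
CMP R6, 0  (cmp 0,0)
JNZ top: not taken
halt.

80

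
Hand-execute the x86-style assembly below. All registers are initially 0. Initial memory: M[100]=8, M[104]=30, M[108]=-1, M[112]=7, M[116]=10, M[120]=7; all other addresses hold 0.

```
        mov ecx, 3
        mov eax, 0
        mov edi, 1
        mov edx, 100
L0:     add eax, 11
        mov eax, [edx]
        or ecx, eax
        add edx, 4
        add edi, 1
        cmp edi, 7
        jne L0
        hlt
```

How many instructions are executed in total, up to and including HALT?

47

ecx=3
eax=0
edi=1
edx=100
eax=0+11=11
eax=M[100]=8
ecx=3|8=11
edx=100+4=104
edi=1+1=2
cmp edi, 7  (cmp 2,7)
jne L0: taken
eax=8+11=19
eax=M[104]=30
ecx=11|30=31
edx=104+4=108
edi=2+1=3
cmp edi, 7  (cmp 3,7)
jne L0: taken
eax=30+11=41
eax=M[108]=-1
ecx=31|(-1)=-1
edx=108+4=112
edi=3+1=4
cmp edi, 7  (cmp 4,7)
jne L0: taken
eax=(-1)+11=10
eax=M[112]=7
ecx=(-1)|7=-1
edx=112+4=116
edi=4+1=5
cmp edi, 7  (cmp 5,7)
jne L0: taken
eax=7+11=18
eax=M[116]=10
ecx=(-1)|10=-1
edx=116+4=120
edi=5+1=6
cmp edi, 7  (cmp 6,7)
jne L0: taken
eax=10+11=21
eax=M[120]=7
ecx=(-1)|7=-1
edx=120+4=124
edi=6+1=7
cmp edi, 7  (cmp 7,7)
jne L0: not taken
halt.
Total executed instructions: 47.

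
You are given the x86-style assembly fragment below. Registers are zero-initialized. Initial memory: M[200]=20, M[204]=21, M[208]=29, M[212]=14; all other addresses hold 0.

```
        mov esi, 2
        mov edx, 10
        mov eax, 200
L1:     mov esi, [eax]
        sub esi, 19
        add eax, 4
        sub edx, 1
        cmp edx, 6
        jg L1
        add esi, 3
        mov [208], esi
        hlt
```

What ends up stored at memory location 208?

esi=2
edx=10
eax=200
esi=M[200]=20
esi=20-19=1
eax=200+4=204
edx=10-1=9
cmp edx, 6  (cmp 9,6)
jg L1: taken
esi=M[204]=21
esi=21-19=2
eax=204+4=208
edx=9-1=8
cmp edx, 6  (cmp 8,6)
jg L1: taken
esi=M[208]=29
esi=29-19=10
eax=208+4=212
edx=8-1=7
cmp edx, 6  (cmp 7,6)
jg L1: taken
esi=M[212]=14
esi=14-19=-5
eax=212+4=216
edx=7-1=6
cmp edx, 6  (cmp 6,6)
jg L1: not taken
esi=(-5)+3=-2
mov [208], esi → M[208]=-2
halt.

-2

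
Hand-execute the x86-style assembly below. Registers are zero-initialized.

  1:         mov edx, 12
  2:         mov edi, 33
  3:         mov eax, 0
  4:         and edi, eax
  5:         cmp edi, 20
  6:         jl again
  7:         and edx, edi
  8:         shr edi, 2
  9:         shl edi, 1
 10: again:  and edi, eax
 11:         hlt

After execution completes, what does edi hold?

0

after mov edx, 12: edx=12
after mov edi, 33: edi=33
after mov eax, 0: eax=0
after and edi, eax: edi=33&0=0
cmp edi, 20  (cmp 0,20)
jl again: taken
after and edi, eax: edi=0&0=0
halt.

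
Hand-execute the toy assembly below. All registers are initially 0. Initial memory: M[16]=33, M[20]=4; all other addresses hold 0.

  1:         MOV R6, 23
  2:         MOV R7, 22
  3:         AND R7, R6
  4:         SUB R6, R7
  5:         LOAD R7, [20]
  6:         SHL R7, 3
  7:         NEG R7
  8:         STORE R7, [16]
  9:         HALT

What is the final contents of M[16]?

-32

MOV R6, 23 → R6=23
MOV R7, 22 → R7=22
AND R7, R6 → R7=22&23=22
SUB R6, R7 → R6=23-22=1
LOAD R7, [20] → R7=M[20]=4
SHL R7, 3 → R7=4<<3=32
NEG R7 → R7=-(32)=-32
STORE R7, [16] → M[16]=-32
halt.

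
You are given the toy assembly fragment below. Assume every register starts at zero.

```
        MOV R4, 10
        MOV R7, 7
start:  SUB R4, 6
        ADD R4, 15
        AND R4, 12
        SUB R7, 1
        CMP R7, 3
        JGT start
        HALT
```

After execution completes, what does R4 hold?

after MOV R4, 10: R4=10
after MOV R7, 7: R7=7
after SUB R4, 6: R4=10-6=4
after ADD R4, 15: R4=4+15=19
after AND R4, 12: R4=19&12=0
after SUB R7, 1: R7=7-1=6
CMP R7, 3  (cmp 6,3)
JGT start: taken
after SUB R4, 6: R4=0-6=-6
after ADD R4, 15: R4=(-6)+15=9
after AND R4, 12: R4=9&12=8
after SUB R7, 1: R7=6-1=5
CMP R7, 3  (cmp 5,3)
JGT start: taken
after SUB R4, 6: R4=8-6=2
after ADD R4, 15: R4=2+15=17
after AND R4, 12: R4=17&12=0
after SUB R7, 1: R7=5-1=4
CMP R7, 3  (cmp 4,3)
JGT start: taken
after SUB R4, 6: R4=0-6=-6
after ADD R4, 15: R4=(-6)+15=9
after AND R4, 12: R4=9&12=8
after SUB R7, 1: R7=4-1=3
CMP R7, 3  (cmp 3,3)
JGT start: not taken
halt.

8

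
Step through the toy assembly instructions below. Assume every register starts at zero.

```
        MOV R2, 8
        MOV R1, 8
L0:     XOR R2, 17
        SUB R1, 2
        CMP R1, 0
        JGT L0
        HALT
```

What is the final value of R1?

R2=8
R1=8
R2=8^17=25
R1=8-2=6
CMP R1, 0  (cmp 6,0)
JGT L0: taken
R2=25^17=8
R1=6-2=4
CMP R1, 0  (cmp 4,0)
JGT L0: taken
R2=8^17=25
R1=4-2=2
CMP R1, 0  (cmp 2,0)
JGT L0: taken
R2=25^17=8
R1=2-2=0
CMP R1, 0  (cmp 0,0)
JGT L0: not taken
halt.

0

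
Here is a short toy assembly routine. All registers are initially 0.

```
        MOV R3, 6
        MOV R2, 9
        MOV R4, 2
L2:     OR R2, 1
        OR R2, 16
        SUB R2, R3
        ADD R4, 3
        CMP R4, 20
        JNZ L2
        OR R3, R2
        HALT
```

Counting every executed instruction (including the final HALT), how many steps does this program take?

41

R3=6
R2=9
R4=2
R2=9|1=9
R2=9|16=25
R2=25-6=19
R4=2+3=5
CMP R4, 20  (cmp 5,20)
JNZ L2: taken
R2=19|1=19
R2=19|16=19
R2=19-6=13
R4=5+3=8
CMP R4, 20  (cmp 8,20)
JNZ L2: taken
R2=13|1=13
R2=13|16=29
R2=29-6=23
R4=8+3=11
CMP R4, 20  (cmp 11,20)
JNZ L2: taken
R2=23|1=23
R2=23|16=23
R2=23-6=17
R4=11+3=14
CMP R4, 20  (cmp 14,20)
JNZ L2: taken
R2=17|1=17
R2=17|16=17
R2=17-6=11
R4=14+3=17
CMP R4, 20  (cmp 17,20)
JNZ L2: taken
R2=11|1=11
R2=11|16=27
R2=27-6=21
R4=17+3=20
CMP R4, 20  (cmp 20,20)
JNZ L2: not taken
R3=6|21=23
halt.
Total executed instructions: 41.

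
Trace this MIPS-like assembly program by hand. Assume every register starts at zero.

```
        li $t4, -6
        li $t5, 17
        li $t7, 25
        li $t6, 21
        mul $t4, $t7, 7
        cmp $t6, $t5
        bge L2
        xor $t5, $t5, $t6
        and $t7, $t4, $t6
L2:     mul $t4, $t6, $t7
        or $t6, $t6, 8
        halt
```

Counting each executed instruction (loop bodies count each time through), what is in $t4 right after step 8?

after li $t4, -6: $t4=-6
after li $t5, 17: $t5=17
after li $t7, 25: $t7=25
after li $t6, 21: $t6=21
after mul $t4, $t7, 7: $t4=25*7=175
cmp $t6, $t5  (cmp 21,17)
bge L2: taken
after mul $t4, $t6, $t7: $t4=21*25=525
After step 8: $t4 = 525.

525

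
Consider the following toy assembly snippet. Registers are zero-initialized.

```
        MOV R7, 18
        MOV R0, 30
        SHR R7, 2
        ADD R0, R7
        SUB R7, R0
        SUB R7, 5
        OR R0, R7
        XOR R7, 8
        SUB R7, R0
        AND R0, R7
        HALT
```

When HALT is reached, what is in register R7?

-42

MOV R7, 18 → R7=18
MOV R0, 30 → R0=30
SHR R7, 2 → R7=18>>2=4
ADD R0, R7 → R0=30+4=34
SUB R7, R0 → R7=4-34=-30
SUB R7, 5 → R7=(-30)-5=-35
OR R0, R7 → R0=34|(-35)=-1
XOR R7, 8 → R7=(-35)^8=-43
SUB R7, R0 → R7=(-43)-(-1)=-42
AND R0, R7 → R0=(-1)&(-42)=-42
halt.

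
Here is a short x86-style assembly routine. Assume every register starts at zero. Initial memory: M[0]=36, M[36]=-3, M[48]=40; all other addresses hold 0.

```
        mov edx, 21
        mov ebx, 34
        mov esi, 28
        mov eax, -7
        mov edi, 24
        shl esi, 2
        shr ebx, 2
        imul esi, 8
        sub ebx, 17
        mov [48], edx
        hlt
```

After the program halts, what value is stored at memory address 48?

mov edx, 21 → edx=21
mov ebx, 34 → ebx=34
mov esi, 28 → esi=28
mov eax, -7 → eax=-7
mov edi, 24 → edi=24
shl esi, 2 → esi=28<<2=112
shr ebx, 2 → ebx=34>>2=8
imul esi, 8 → esi=112*8=896
sub ebx, 17 → ebx=8-17=-9
mov [48], edx → M[48]=21
halt.

21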